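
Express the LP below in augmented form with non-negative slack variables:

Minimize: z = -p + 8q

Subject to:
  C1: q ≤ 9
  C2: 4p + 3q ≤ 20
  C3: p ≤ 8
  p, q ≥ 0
min z = -p + 8q

s.t.
  q + s1 = 9
  4p + 3q + s2 = 20
  p + s3 = 8
  p, q, s1, s2, s3 ≥ 0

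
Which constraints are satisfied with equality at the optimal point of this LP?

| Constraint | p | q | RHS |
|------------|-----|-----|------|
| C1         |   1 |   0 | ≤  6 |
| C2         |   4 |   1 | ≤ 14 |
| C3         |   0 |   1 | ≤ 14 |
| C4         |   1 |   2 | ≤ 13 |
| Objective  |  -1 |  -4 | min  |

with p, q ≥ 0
Optimal: p = 0, q = 6.5
Slack at optimum:
  C1: slack = 6
  C2: slack = 7.5
  C3: slack = 7.5
  C4: slack = 0 (binding)
  p ≥ 0: p = 0 (binding)
  q ≥ 0: q = 6.5
Binding constraints: C4, p ≥ 0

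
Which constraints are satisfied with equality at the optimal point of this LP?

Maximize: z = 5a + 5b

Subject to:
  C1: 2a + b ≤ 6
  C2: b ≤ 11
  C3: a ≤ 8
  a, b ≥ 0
Optimal: a = 0, b = 6
Slack at optimum:
  C1: slack = 0 (binding)
  C2: slack = 5
  C3: slack = 8
  a ≥ 0: a = 0 (binding)
  b ≥ 0: b = 6
Binding constraints: C1, a ≥ 0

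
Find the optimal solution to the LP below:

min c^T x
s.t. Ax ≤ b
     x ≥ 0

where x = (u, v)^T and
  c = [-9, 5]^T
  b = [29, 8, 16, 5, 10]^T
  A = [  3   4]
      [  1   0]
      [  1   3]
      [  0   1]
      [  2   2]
u = 5, v = 0, z = -45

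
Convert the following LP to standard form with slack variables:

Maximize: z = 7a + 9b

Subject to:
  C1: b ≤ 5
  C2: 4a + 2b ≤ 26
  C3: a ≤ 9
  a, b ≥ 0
max z = 7a + 9b

s.t.
  b + s1 = 5
  4a + 2b + s2 = 26
  a + s3 = 9
  a, b, s1, s2, s3 ≥ 0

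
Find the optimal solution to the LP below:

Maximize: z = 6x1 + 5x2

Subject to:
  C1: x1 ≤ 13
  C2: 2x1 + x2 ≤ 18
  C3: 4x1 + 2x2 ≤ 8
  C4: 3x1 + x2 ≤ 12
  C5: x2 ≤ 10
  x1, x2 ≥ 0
x1 = 0, x2 = 4, z = 20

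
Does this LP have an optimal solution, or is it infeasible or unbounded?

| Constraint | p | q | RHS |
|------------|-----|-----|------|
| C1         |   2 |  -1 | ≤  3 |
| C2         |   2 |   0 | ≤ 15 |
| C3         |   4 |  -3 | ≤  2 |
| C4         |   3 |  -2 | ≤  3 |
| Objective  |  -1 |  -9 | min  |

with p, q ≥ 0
Feasible point: (0, 0) satisfies every constraint, so the LP is feasible.
Direction d = (0, 1): for each constraint row a, a·d ≤ 0 —
  (2)(0) + (-1)(1) = -1 ≤ 0
  (2)(0) + (0)(1) = 0 ≤ 0
  (4)(0) + (-3)(1) = -3 ≤ 0
  (3)(0) + (-2)(1) = -2 ≤ 0
and d ≥ 0, so (0, 0) + t·d stays feasible for every t ≥ 0. Along this ray z = -p - 9q changes by -9 per unit t, so z → −∞.

Unbounded: there is a feasible ray along which z → −∞.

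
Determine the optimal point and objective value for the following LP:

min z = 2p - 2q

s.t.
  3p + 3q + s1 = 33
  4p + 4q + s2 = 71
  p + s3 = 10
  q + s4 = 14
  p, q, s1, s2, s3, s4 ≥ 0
p = 0, q = 11, z = -22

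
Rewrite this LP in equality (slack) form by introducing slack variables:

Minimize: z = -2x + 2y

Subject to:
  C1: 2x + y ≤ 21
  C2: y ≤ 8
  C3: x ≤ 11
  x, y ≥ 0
min z = -2x + 2y

s.t.
  2x + y + s1 = 21
  y + s2 = 8
  x + s3 = 11
  x, y, s1, s2, s3 ≥ 0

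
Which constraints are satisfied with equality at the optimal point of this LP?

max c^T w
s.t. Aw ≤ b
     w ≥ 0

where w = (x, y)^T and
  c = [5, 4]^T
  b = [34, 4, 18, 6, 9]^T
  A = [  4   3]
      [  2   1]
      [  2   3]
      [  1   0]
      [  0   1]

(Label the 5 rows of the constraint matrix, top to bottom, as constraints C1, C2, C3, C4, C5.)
Optimal: x = 0, y = 4
Slack at optimum:
  C1: slack = 22
  C2: slack = 0 (binding)
  C3: slack = 6
  C4: slack = 6
  C5: slack = 5
  x ≥ 0: x = 0 (binding)
  y ≥ 0: y = 4
Binding constraints: C2, x ≥ 0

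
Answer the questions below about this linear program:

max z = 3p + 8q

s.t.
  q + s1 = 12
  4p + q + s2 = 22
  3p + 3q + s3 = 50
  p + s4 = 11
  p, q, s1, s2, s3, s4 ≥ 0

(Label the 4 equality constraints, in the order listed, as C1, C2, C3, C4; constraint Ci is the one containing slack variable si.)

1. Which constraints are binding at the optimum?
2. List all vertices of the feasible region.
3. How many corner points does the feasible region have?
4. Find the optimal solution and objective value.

1. C1, C2
2. (0, 0), (5.5, 0), (2.5, 12), (0, 12)
3. 4
4. p = 2.5, q = 12, z = 103.5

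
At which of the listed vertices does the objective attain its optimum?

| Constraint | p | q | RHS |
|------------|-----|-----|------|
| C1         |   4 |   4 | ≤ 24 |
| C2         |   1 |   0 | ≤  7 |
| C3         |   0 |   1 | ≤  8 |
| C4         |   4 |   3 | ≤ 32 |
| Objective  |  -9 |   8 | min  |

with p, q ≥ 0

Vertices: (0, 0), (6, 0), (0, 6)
(6, 0) with z = -54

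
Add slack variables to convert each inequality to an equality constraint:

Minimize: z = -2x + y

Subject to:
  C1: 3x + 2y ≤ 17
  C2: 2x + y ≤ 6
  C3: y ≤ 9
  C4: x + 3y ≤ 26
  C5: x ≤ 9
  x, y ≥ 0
min z = -2x + y

s.t.
  3x + 2y + s1 = 17
  2x + y + s2 = 6
  y + s3 = 9
  x + 3y + s4 = 26
  x + s5 = 9
  x, y, s1, s2, s3, s4, s5 ≥ 0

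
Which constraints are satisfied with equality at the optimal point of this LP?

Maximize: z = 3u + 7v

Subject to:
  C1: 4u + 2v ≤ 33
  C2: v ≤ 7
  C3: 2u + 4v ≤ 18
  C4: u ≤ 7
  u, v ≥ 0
Optimal: u = 0, v = 4.5
Binding: C3, u ≥ 0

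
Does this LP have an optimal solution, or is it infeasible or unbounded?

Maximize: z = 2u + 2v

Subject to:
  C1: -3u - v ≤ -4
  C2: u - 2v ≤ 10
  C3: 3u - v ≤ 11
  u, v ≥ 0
Feasible point: (1, 1) satisfies every constraint, so the LP is feasible.
Direction d = (0, 1): for each constraint row a, a·d ≤ 0 —
  (-3)(0) + (-1)(1) = -1 ≤ 0
  (1)(0) + (-2)(1) = -2 ≤ 0
  (3)(0) + (-1)(1) = -1 ≤ 0
and d ≥ 0, so (1, 1) + t·d stays feasible for every t ≥ 0. Along this ray z = 2u + 2v changes by 2 per unit t, so z → +∞.

Unbounded: there is a feasible ray along which z → +∞.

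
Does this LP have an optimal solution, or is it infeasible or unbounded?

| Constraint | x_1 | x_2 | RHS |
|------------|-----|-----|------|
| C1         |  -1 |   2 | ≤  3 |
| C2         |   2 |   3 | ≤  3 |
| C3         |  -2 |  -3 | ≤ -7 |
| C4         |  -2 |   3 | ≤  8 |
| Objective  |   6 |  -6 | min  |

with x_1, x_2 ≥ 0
C2 requires 2x_1 + 3x_2 ≤ 3, while C3 (-2x_1 - 3x_2 ≤ -7) is equivalent to 2x_1 + 3x_2 ≥ 7. Together they would need 7 ≤ 2x_1 + 3x_2 ≤ 3, which is impossible since 7 > 3. No point satisfies all constraints.

Infeasible: no point satisfies all constraints simultaneously.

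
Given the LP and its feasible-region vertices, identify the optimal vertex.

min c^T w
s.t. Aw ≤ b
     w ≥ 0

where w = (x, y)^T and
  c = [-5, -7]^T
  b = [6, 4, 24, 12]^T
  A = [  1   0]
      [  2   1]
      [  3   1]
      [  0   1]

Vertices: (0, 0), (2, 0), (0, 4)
Evaluating z = -5x - 7y at each vertex:
  (0, 0): z = 0
  (2, 0): z = -10
  (0, 4): z = -28

The smallest value is z = -28, attained at (0, 4).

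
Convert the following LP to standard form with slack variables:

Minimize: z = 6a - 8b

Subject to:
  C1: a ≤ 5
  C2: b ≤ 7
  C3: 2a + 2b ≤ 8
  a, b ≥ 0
min z = 6a - 8b

s.t.
  a + s1 = 5
  b + s2 = 7
  2a + 2b + s3 = 8
  a, b, s1, s2, s3 ≥ 0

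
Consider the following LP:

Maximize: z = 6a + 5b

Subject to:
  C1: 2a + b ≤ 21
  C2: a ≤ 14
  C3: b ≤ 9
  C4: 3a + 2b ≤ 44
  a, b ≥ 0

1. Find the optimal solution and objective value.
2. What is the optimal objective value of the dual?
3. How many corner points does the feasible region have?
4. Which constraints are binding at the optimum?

1. a = 6, b = 9, z = 81
2. 81 (by strong duality, equal to the primal optimum)
3. 4
4. C1, C3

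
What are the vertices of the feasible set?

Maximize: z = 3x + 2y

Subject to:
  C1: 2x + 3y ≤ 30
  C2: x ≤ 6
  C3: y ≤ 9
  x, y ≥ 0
Each vertex is the intersection of two constraint boundaries that also satisfies all remaining constraints:
  x = 0 and y = 0 → (0, 0)
  x = 6 and y = 0 → (6, 0)
  2x + 3y = 30 and x = 6 → (6, 6)
  2x + 3y = 30 and y = 9 → (1.5, 9)
  y = 9 and x = 0 → (0, 9)

Vertices: (0, 0), (6, 0), (6, 6), (1.5, 9), (0, 9)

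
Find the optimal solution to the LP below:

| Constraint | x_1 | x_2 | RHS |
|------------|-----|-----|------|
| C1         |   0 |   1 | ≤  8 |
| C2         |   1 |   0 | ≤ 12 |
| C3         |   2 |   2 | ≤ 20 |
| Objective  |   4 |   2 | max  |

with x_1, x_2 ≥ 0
Each vertex is the intersection of two constraint boundaries that also satisfies all remaining constraints:
  x_1 = 0 and x_2 = 0 → (0, 0)
  2x_1 + 2x_2 = 20 and x_2 = 0 → (10, 0)
  x_2 = 8 and 2x_1 + 2x_2 = 20 → (2, 8)
  x_2 = 8 and x_1 = 0 → (0, 8)

Evaluating z = 4x_1 + 2x_2 at each vertex:
  (0, 0): z = 0
  (10, 0): z = 40
  (2, 8): z = 24
  (0, 8): z = 16

The maximum is at (10, 0) with z = 40.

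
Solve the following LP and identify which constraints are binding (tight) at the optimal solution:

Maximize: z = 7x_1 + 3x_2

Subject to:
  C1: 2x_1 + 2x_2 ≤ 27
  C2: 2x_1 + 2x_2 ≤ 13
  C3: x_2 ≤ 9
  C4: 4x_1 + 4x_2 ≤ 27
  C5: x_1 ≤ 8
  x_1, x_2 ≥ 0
Optimal: x_1 = 6.5, x_2 = 0
Slack at optimum:
  C1: slack = 14
  C2: slack = 0 (binding)
  C3: slack = 9
  C4: slack = 1
  C5: slack = 1.5
  x_1 ≥ 0: x_1 = 6.5
  x_2 ≥ 0: x_2 = 0 (binding)
Binding constraints: C2, x_2 ≥ 0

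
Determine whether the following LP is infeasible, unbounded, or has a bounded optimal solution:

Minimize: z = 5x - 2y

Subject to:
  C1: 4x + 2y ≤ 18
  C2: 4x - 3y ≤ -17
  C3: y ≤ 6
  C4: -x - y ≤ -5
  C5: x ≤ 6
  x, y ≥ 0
The point (0, 6) satisfies every constraint, so the LP is feasible; the constraints give x ≤ 6 and y ≤ 6, which with x, y ≥ 0 keep the feasible region inside a bounded box. A feasible, bounded LP attains a finite optimum at a vertex.

Evaluating z = 5x - 2y at each vertex:
  (0, 5.667): z = -11.33
  (0.25, 6): z = -10.75
  (0, 6): z = -12

Bounded optimum: z* = -12 at (0, 6).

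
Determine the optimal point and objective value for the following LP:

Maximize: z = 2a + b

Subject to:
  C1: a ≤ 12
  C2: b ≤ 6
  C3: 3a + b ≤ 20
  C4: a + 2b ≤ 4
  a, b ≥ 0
Each vertex is the intersection of two constraint boundaries that also satisfies all remaining constraints:
  a = 0 and b = 0 → (0, 0)
  a + 2b = 4 and b = 0 → (4, 0)
  a + 2b = 4 and a = 0 → (0, 2)

Evaluating z = 2a + b at each vertex:
  (0, 0): z = 0
  (4, 0): z = 8
  (0, 2): z = 2

The maximum is at (4, 0) with z = 8.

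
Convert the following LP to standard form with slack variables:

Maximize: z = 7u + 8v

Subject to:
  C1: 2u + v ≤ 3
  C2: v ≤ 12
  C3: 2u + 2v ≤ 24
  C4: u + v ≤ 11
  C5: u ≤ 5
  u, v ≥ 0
max z = 7u + 8v

s.t.
  2u + v + s1 = 3
  v + s2 = 12
  2u + 2v + s3 = 24
  u + v + s4 = 11
  u + s5 = 5
  u, v, s1, s2, s3, s4, s5 ≥ 0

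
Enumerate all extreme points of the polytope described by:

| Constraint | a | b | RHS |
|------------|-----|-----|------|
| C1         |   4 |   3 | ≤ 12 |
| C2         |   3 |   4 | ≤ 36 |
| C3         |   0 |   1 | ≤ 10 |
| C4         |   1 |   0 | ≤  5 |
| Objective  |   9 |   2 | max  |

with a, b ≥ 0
Each vertex is the intersection of two constraint boundaries that also satisfies all remaining constraints:
  a = 0 and b = 0 → (0, 0)
  4a + 3b = 12 and b = 0 → (3, 0)
  4a + 3b = 12 and a = 0 → (0, 4)

Vertices: (0, 0), (3, 0), (0, 4)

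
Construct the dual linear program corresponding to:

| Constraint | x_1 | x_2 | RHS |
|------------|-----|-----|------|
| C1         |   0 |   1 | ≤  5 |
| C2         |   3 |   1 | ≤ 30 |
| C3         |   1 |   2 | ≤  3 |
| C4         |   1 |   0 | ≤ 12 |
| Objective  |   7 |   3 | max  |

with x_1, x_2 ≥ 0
Minimize: z = 5y1 + 30y2 + 3y3 + 12y4

Subject to:
  C1: -3y2 - y3 - y4 ≤ -7
  C2: -y1 - y2 - 2y3 ≤ -3
  y1, y2, y3, y4 ≥ 0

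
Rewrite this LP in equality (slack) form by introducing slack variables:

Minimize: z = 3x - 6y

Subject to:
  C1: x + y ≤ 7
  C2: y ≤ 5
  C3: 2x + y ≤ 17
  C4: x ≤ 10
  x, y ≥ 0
min z = 3x - 6y

s.t.
  x + y + s1 = 7
  y + s2 = 5
  2x + y + s3 = 17
  x + s4 = 10
  x, y, s1, s2, s3, s4 ≥ 0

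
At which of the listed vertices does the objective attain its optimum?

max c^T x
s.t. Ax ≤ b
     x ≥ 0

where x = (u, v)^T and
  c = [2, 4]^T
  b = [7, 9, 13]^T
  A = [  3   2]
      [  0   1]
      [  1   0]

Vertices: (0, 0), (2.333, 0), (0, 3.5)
Evaluating z = 2u + 4v at each vertex:
  (0, 0): z = 0
  (2.333, 0): z = 4.667
  (0, 3.5): z = 14

The largest value is z = 14, attained at (0, 3.5).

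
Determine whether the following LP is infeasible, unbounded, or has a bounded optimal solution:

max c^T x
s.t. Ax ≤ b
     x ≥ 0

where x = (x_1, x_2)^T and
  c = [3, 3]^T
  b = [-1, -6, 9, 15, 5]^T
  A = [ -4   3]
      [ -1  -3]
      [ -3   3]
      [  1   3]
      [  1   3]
One constraint requires x_1 + 3x_2 ≤ 5, while the constraint -x_1 - 3x_2 ≤ -6 is equivalent to x_1 + 3x_2 ≥ 6. Together they would need 6 ≤ x_1 + 3x_2 ≤ 5, which is impossible since 6 > 5. No point satisfies all constraints.

Infeasible: no point satisfies all constraints simultaneously.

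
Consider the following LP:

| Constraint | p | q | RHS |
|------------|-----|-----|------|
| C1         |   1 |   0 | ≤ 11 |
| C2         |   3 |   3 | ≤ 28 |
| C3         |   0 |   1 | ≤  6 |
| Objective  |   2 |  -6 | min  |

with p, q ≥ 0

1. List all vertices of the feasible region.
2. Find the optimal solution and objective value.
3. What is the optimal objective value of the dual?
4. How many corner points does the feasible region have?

1. (0, 0), (9.333, 0), (3.333, 6), (0, 6)
2. p = 0, q = 6, z = -36
3. -36 (by strong duality, equal to the primal optimum)
4. 4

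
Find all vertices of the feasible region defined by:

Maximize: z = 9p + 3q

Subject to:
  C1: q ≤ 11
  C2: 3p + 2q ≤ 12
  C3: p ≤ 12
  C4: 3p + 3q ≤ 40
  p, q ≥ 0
Each vertex is the intersection of two constraint boundaries that also satisfies all remaining constraints:
  p = 0 and q = 0 → (0, 0)
  3p + 2q = 12 and q = 0 → (4, 0)
  3p + 2q = 12 and p = 0 → (0, 6)

Vertices: (0, 0), (4, 0), (0, 6)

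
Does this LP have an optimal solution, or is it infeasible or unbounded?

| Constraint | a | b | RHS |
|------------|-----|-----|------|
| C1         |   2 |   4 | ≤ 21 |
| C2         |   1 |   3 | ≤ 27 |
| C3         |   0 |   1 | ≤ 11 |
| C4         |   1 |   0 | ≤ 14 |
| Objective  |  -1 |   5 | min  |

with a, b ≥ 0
The point (10.5, 0) satisfies every constraint, so the LP is feasible; the constraints give a ≤ 14 and b ≤ 11, which with a, b ≥ 0 keep the feasible region inside a bounded box. A feasible, bounded LP attains a finite optimum at a vertex.

Feasible with finite optimum z* = -10.5 at (10.5, 0).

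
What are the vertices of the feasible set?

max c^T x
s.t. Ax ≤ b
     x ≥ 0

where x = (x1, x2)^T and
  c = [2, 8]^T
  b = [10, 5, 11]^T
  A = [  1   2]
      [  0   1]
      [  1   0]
Each vertex is the intersection of two constraint boundaries that also satisfies all remaining constraints:
  x1 = 0 and x2 = 0 → (0, 0)
  x1 + 2x2 = 10 and x2 = 0 → (10, 0)
  x1 + 2x2 = 10 and x2 = 5 → (0, 5)

Vertices: (0, 0), (10, 0), (0, 5)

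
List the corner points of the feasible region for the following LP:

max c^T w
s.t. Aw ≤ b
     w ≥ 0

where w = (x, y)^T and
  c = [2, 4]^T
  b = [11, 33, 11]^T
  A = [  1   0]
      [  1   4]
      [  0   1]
Each vertex is the intersection of two constraint boundaries that also satisfies all remaining constraints:
  x = 0 and y = 0 → (0, 0)
  x = 11 and y = 0 → (11, 0)
  x = 11 and x + 4y = 33 → (11, 5.5)
  x + 4y = 33 and x = 0 → (0, 8.25)

Vertices: (0, 0), (11, 0), (11, 5.5), (0, 8.25)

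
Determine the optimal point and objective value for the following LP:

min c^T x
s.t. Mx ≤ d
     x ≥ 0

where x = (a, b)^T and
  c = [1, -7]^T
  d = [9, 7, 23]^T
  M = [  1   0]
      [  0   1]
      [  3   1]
a = 0, b = 7, z = -49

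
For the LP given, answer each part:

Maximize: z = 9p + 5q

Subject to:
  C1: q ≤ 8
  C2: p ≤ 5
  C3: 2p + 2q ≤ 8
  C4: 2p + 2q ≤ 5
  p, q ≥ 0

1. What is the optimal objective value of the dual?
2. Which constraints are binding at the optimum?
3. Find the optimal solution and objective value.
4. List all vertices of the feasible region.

1. 22.5 (by strong duality, equal to the primal optimum)
2. C4, q ≥ 0
3. p = 2.5, q = 0, z = 22.5
4. (0, 0), (2.5, 0), (0, 2.5)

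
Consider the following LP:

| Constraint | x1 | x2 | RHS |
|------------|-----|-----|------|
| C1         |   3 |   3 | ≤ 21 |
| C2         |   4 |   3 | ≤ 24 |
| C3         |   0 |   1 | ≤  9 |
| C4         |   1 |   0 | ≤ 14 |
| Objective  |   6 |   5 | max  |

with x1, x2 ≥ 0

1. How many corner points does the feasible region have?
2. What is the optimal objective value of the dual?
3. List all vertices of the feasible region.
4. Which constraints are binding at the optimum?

1. 4
2. 38 (by strong duality, equal to the primal optimum)
3. (0, 0), (6, 0), (3, 4), (0, 7)
4. C1, C2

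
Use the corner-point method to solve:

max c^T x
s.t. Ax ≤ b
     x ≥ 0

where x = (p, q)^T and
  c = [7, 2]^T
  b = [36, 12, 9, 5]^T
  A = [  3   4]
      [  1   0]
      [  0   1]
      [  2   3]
Each vertex is the intersection of two constraint boundaries that also satisfies all remaining constraints:
  p = 0 and q = 0 → (0, 0)
  2p + 3q = 5 and q = 0 → (2.5, 0)
  2p + 3q = 5 and p = 0 → (0, 1.667)

Evaluating z = 7p + 2q at each vertex:
  (0, 0): z = 0
  (2.5, 0): z = 17.5
  (0, 1.667): z = 3.333

The maximum is at (2.5, 0) with z = 17.5.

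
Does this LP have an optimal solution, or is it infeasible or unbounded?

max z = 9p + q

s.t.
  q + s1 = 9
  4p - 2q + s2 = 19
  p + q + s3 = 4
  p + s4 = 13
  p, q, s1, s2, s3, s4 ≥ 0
The point (4, 0) satisfies every constraint, so the LP is feasible; the constraints give p ≤ 13 and q ≤ 9, which with p, q ≥ 0 keep the feasible region inside a bounded box. A feasible, bounded LP attains a finite optimum at a vertex.

Evaluating z = 9p + q at each vertex:
  (0, 0): z = 0
  (4, 0): z = 36
  (0, 4): z = 4

The LP has an optimal solution: (4, 0) with z = 36.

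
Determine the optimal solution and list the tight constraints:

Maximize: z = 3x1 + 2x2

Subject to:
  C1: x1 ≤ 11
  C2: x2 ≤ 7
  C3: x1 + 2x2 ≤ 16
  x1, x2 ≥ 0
Optimal: x1 = 11, x2 = 2.5
Binding: C1, C3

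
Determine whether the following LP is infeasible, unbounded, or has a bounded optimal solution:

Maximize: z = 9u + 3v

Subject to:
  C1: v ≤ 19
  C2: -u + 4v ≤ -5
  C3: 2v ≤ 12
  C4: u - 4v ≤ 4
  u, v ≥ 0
C4 requires u - 4v ≤ 4, while C2 (-u + 4v ≤ -5) is equivalent to u - 4v ≥ 5. Together they would need 5 ≤ u - 4v ≤ 4, which is impossible since 5 > 4. No point satisfies all constraints.

Infeasible — the constraint set is empty.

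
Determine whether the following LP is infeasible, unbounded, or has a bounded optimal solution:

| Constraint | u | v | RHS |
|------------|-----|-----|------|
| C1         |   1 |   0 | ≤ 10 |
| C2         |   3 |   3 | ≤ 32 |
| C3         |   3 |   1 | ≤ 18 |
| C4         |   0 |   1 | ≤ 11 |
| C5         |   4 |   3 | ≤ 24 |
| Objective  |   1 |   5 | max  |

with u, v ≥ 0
The point (0, 8) satisfies every constraint, so the LP is feasible; the constraints give u ≤ 10 and v ≤ 11, which with u, v ≥ 0 keep the feasible region inside a bounded box. A feasible, bounded LP attains a finite optimum at a vertex.

Evaluating z = u + 5v at each vertex:
  (0, 0): z = 0
  (6, 0): z = 6
  (0, 8): z = 40

The LP has an optimal solution: (0, 8) with z = 40.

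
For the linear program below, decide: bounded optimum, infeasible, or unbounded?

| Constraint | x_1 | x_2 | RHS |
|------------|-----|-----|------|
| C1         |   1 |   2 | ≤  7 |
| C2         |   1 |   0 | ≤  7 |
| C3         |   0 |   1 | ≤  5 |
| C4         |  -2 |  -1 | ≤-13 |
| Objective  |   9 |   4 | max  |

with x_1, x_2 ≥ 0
The point (7, 0) satisfies every constraint, so the LP is feasible; the constraints give x_1 ≤ 7 and x_2 ≤ 5, which with x_1, x_2 ≥ 0 keep the feasible region inside a bounded box. A feasible, bounded LP attains a finite optimum at a vertex.

Bounded optimum: z* = 63 at (7, 0).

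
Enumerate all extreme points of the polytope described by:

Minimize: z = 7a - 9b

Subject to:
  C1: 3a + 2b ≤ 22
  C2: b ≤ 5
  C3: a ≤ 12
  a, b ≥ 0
Each vertex is the intersection of two constraint boundaries that also satisfies all remaining constraints:
  a = 0 and b = 0 → (0, 0)
  3a + 2b = 22 and b = 0 → (7.333, 0)
  3a + 2b = 22 and b = 5 → (4, 5)
  b = 5 and a = 0 → (0, 5)

Vertices: (0, 0), (7.333, 0), (4, 5), (0, 5)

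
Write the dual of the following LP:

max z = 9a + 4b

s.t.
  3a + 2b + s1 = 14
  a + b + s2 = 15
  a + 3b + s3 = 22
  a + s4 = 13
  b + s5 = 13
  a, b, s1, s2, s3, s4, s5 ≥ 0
Minimize: z = 14y1 + 15y2 + 22y3 + 13y4 + 13y5

Subject to:
  C1: -3y1 - y2 - y3 - y4 ≤ -9
  C2: -2y1 - y2 - 3y3 - y5 ≤ -4
  y1, y2, y3, y4, y5 ≥ 0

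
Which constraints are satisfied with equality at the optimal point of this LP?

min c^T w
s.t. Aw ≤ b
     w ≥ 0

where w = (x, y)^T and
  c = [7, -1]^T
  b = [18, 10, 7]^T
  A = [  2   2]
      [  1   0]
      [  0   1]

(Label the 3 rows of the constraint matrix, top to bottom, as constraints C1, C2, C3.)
Optimal: x = 0, y = 7
Binding: C3, x ≥ 0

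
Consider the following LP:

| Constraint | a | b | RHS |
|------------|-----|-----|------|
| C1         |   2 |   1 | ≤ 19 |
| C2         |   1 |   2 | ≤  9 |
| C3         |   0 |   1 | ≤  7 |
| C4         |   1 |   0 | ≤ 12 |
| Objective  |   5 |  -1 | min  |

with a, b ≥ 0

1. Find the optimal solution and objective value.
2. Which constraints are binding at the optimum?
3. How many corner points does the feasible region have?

1. a = 0, b = 4.5, z = -4.5
2. C2, a ≥ 0
3. 3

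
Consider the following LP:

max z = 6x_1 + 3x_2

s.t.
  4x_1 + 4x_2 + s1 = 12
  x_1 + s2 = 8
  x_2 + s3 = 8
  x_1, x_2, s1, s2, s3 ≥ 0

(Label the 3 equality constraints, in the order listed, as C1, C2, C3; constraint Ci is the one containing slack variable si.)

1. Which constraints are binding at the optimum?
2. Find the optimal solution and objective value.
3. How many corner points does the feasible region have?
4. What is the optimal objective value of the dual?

1. C1, x_2 ≥ 0
2. x_1 = 3, x_2 = 0, z = 18
3. 3
4. 18 (by strong duality, equal to the primal optimum)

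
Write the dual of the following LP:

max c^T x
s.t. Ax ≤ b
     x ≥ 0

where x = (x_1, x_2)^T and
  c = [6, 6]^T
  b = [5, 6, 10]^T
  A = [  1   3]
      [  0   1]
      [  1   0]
Minimize: z = 5y1 + 6y2 + 10y3

Subject to:
  C1: -y1 - y3 ≤ -6
  C2: -3y1 - y2 ≤ -6
  y1, y2, y3 ≥ 0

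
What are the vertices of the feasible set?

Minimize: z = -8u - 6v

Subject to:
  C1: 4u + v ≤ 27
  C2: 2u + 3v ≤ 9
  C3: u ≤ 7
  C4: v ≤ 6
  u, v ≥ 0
Each vertex is the intersection of two constraint boundaries that also satisfies all remaining constraints:
  u = 0 and v = 0 → (0, 0)
  2u + 3v = 9 and v = 0 → (4.5, 0)
  2u + 3v = 9 and u = 0 → (0, 3)

Vertices: (0, 0), (4.5, 0), (0, 3)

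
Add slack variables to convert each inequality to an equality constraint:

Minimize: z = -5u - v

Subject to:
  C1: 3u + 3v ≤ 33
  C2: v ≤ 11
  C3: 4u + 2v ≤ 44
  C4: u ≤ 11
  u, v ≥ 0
min z = -5u - v

s.t.
  3u + 3v + s1 = 33
  v + s2 = 11
  4u + 2v + s3 = 44
  u + s4 = 11
  u, v, s1, s2, s3, s4 ≥ 0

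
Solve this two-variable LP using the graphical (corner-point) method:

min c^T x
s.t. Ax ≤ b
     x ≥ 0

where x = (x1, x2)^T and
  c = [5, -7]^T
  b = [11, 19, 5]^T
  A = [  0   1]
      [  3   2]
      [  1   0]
x1 = 0, x2 = 9.5, z = -66.5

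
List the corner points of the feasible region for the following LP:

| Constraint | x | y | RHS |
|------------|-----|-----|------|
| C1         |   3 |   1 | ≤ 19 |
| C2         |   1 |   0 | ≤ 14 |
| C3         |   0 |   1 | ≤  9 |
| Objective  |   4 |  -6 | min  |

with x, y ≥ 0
Each vertex is the intersection of two constraint boundaries that also satisfies all remaining constraints:
  x = 0 and y = 0 → (0, 0)
  3x + y = 19 and y = 0 → (6.333, 0)
  3x + y = 19 and y = 9 → (3.333, 9)
  y = 9 and x = 0 → (0, 9)

Vertices: (0, 0), (6.333, 0), (3.333, 9), (0, 9)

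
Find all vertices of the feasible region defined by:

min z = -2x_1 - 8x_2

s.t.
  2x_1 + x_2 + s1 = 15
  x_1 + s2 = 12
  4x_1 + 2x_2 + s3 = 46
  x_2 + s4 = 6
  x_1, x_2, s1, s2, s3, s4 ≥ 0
Each vertex is the intersection of two constraint boundaries that also satisfies all remaining constraints:
  x_1 = 0 and x_2 = 0 → (0, 0)
  2x_1 + x_2 = 15 and x_2 = 0 → (7.5, 0)
  2x_1 + x_2 = 15 and x_2 = 6 → (4.5, 6)
  x_2 = 6 and x_1 = 0 → (0, 6)

Vertices: (0, 0), (7.5, 0), (4.5, 6), (0, 6)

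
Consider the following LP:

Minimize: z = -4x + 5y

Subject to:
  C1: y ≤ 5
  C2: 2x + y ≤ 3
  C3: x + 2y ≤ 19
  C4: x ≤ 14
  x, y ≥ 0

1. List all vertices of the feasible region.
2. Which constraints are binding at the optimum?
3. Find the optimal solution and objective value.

1. (0, 0), (1.5, 0), (0, 3)
2. C2, y ≥ 0
3. x = 1.5, y = 0, z = -6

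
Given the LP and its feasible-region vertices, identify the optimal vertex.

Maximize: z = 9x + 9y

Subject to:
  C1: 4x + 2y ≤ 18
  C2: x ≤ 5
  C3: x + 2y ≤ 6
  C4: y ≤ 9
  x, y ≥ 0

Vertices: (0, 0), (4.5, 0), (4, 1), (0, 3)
(4, 1) with z = 45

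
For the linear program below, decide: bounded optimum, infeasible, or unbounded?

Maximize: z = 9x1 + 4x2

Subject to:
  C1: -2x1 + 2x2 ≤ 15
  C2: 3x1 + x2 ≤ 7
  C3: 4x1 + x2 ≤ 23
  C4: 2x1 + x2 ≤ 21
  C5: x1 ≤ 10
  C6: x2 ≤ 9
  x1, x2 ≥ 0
The point (0, 7) satisfies every constraint, so the LP is feasible; the constraints give x1 ≤ 10 and x2 ≤ 9, which with x1, x2 ≥ 0 keep the feasible region inside a bounded box. A feasible, bounded LP attains a finite optimum at a vertex.

Evaluating z = 9x1 + 4x2 at each vertex:
  (0, 0): z = 0
  (2.333, 0): z = 21
  (0, 7): z = 28

Bounded optimum: z* = 28 at (0, 7).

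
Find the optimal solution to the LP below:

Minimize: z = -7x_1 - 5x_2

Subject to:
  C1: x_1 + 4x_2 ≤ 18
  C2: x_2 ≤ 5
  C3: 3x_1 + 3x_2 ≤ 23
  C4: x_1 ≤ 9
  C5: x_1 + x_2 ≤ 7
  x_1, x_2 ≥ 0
Each vertex is the intersection of two constraint boundaries that also satisfies all remaining constraints:
  x_1 = 0 and x_2 = 0 → (0, 0)
  x_1 + x_2 = 7 and x_2 = 0 → (7, 0)
  x_1 + 4x_2 = 18 and x_1 + x_2 = 7 → (3.333, 3.667)
  x_1 + 4x_2 = 18 and x_1 = 0 → (0, 4.5)

Evaluating z = -7x_1 - 5x_2 at each vertex:
  (0, 0): z = 0
  (7, 0): z = -49
  (3.333, 3.667): z = -41.67
  (0, 4.5): z = -22.5

The minimum is at (7, 0) with z = -49.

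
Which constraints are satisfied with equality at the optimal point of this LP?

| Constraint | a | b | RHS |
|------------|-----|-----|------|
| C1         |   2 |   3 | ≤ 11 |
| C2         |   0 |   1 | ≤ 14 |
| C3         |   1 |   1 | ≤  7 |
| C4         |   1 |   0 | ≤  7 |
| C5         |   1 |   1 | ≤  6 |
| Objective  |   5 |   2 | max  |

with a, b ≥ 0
Optimal: a = 5.5, b = 0
Slack at optimum:
  C1: slack = 0 (binding)
  C2: slack = 14
  C3: slack = 1.5
  C4: slack = 1.5
  C5: slack = 0.5
  a ≥ 0: a = 5.5
  b ≥ 0: b = 0 (binding)
Binding constraints: C1, b ≥ 0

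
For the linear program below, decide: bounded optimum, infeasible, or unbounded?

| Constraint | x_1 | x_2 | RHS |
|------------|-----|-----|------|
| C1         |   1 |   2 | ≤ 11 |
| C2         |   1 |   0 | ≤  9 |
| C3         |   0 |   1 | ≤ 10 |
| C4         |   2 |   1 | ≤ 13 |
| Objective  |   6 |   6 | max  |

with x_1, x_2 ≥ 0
The point (5, 3) satisfies every constraint, so the LP is feasible; the constraints give x_1 ≤ 9 and x_2 ≤ 10, which with x_1, x_2 ≥ 0 keep the feasible region inside a bounded box. A feasible, bounded LP attains a finite optimum at a vertex.

Evaluating z = 6x_1 + 6x_2 at each vertex:
  (0, 0): z = 0
  (6.5, 0): z = 39
  (5, 3): z = 48
  (0, 5.5): z = 33

Feasible with finite optimum z* = 48 at (5, 3).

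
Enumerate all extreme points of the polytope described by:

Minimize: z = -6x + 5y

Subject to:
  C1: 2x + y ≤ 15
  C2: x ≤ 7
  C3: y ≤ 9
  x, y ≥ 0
Each vertex is the intersection of two constraint boundaries that also satisfies all remaining constraints:
  x = 0 and y = 0 → (0, 0)
  x = 7 and y = 0 → (7, 0)
  2x + y = 15 and x = 7 → (7, 1)
  2x + y = 15 and y = 9 → (3, 9)
  y = 9 and x = 0 → (0, 9)

Vertices: (0, 0), (7, 0), (7, 1), (3, 9), (0, 9)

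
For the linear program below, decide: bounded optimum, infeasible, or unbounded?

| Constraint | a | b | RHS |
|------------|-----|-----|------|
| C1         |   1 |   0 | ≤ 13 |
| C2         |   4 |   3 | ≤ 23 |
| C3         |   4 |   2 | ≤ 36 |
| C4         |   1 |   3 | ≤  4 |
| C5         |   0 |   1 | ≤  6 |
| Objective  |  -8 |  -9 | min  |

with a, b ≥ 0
The point (4, 0) satisfies every constraint, so the LP is feasible; the constraints give a ≤ 13 and b ≤ 6, which with a, b ≥ 0 keep the feasible region inside a bounded box. A feasible, bounded LP attains a finite optimum at a vertex.

Evaluating z = -8a - 9b at each vertex:
  (0, 0): z = 0
  (4, 0): z = -32
  (0, 1.333): z = -12

Feasible with finite optimum z* = -32 at (4, 0).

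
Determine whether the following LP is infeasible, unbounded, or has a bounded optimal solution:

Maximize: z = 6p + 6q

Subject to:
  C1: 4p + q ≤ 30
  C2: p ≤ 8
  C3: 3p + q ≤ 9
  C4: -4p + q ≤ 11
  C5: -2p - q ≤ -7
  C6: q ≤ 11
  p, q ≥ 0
The point (0, 9) satisfies every constraint, so the LP is feasible; the constraints give p ≤ 8 and q ≤ 11, which with p, q ≥ 0 keep the feasible region inside a bounded box. A feasible, bounded LP attains a finite optimum at a vertex.

Evaluating z = 6p + 6q at each vertex:
  (2, 3): z = 30
  (0, 9): z = 54
  (0, 7): z = 42

Feasible with finite optimum z* = 54 at (0, 9).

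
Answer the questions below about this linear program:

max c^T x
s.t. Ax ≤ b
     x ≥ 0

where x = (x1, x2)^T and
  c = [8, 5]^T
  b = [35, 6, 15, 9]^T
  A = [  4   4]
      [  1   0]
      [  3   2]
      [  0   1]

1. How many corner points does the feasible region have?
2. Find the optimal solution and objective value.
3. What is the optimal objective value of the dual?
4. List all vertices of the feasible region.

1. 3
2. x1 = 5, x2 = 0, z = 40
3. 40 (by strong duality, equal to the primal optimum)
4. (0, 0), (5, 0), (0, 7.5)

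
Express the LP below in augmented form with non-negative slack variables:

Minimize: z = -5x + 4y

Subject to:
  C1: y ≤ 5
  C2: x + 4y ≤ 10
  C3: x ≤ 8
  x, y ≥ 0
min z = -5x + 4y

s.t.
  y + s1 = 5
  x + 4y + s2 = 10
  x + s3 = 8
  x, y, s1, s2, s3 ≥ 0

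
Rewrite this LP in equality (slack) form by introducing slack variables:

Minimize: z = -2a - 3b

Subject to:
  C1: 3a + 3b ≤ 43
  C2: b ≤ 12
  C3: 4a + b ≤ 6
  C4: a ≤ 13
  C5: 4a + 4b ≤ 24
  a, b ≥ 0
min z = -2a - 3b

s.t.
  3a + 3b + s1 = 43
  b + s2 = 12
  4a + b + s3 = 6
  a + s4 = 13
  4a + 4b + s5 = 24
  a, b, s1, s2, s3, s4, s5 ≥ 0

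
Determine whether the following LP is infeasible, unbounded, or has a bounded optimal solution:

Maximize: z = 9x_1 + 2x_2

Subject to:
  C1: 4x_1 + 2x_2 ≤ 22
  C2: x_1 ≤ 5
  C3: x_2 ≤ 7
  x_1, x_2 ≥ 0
The point (5, 1) satisfies every constraint, so the LP is feasible; the constraints give x_1 ≤ 5 and x_2 ≤ 7, which with x_1, x_2 ≥ 0 keep the feasible region inside a bounded box. A feasible, bounded LP attains a finite optimum at a vertex.

The LP has an optimal solution: (5, 1) with z = 47.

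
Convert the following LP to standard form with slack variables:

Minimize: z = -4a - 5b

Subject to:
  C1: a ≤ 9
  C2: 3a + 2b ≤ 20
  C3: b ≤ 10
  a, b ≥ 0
min z = -4a - 5b

s.t.
  a + s1 = 9
  3a + 2b + s2 = 20
  b + s3 = 10
  a, b, s1, s2, s3 ≥ 0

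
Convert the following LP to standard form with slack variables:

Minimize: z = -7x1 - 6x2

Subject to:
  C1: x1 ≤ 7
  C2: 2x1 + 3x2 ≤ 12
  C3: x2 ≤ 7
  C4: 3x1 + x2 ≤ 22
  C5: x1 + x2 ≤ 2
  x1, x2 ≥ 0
min z = -7x1 - 6x2

s.t.
  x1 + s1 = 7
  2x1 + 3x2 + s2 = 12
  x2 + s3 = 7
  3x1 + x2 + s4 = 22
  x1 + x2 + s5 = 2
  x1, x2, s1, s2, s3, s4, s5 ≥ 0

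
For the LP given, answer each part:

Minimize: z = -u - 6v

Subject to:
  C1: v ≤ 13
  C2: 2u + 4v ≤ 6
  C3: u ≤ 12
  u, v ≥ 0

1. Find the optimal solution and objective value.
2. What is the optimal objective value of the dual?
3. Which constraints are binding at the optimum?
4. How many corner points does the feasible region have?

1. u = 0, v = 1.5, z = -9
2. -9 (by strong duality, equal to the primal optimum)
3. C2, u ≥ 0
4. 3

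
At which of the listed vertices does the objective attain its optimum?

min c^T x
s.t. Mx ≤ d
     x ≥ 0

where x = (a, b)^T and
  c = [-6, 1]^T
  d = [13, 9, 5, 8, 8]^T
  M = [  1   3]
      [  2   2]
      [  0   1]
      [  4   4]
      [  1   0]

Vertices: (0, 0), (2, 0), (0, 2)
Evaluating z = -6a + b at each vertex:
  (0, 0): z = 0
  (2, 0): z = -12
  (0, 2): z = 2

The smallest value is z = -12, attained at (2, 0).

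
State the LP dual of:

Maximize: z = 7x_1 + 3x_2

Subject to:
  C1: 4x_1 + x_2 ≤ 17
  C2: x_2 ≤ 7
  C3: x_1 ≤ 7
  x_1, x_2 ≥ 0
Minimize: z = 17y1 + 7y2 + 7y3

Subject to:
  C1: -4y1 - y3 ≤ -7
  C2: -y1 - y2 ≤ -3
  y1, y2, y3 ≥ 0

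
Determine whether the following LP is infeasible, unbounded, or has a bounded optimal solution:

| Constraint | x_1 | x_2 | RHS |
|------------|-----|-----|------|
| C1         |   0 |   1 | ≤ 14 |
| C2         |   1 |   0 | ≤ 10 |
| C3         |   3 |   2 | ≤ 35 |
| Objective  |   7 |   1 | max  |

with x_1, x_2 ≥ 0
The point (10, 2.5) satisfies every constraint, so the LP is feasible; the constraints give x_1 ≤ 10 and x_2 ≤ 14, which with x_1, x_2 ≥ 0 keep the feasible region inside a bounded box. A feasible, bounded LP attains a finite optimum at a vertex.

The LP has an optimal solution: (10, 2.5) with z = 72.5.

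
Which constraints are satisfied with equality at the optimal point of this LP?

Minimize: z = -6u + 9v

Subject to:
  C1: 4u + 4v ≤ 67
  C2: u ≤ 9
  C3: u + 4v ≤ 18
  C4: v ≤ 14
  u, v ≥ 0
Optimal: u = 9, v = 0
Slack at optimum:
  C1: slack = 31
  C2: slack = 0 (binding)
  C3: slack = 9
  C4: slack = 14
  u ≥ 0: u = 9
  v ≥ 0: v = 0 (binding)
Binding constraints: C2, v ≥ 0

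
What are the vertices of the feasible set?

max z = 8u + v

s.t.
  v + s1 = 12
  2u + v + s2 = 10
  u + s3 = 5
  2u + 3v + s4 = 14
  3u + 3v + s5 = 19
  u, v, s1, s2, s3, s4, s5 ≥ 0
Each vertex is the intersection of two constraint boundaries that also satisfies all remaining constraints:
  u = 0 and v = 0 → (0, 0)
  2u + v = 10 and u = 5 → (5, 0)
  2u + v = 10 and 2u + 3v = 14 → (4, 2)
  2u + 3v = 14 and u = 0 → (0, 4.667)

Vertices: (0, 0), (5, 0), (4, 2), (0, 4.667)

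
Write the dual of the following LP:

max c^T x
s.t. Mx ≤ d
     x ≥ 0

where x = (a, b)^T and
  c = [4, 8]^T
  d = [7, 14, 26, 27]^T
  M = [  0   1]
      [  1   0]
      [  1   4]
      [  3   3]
Minimize: z = 7y1 + 14y2 + 26y3 + 27y4

Subject to:
  C1: -y2 - y3 - 3y4 ≤ -4
  C2: -y1 - 4y3 - 3y4 ≤ -8
  y1, y2, y3, y4 ≥ 0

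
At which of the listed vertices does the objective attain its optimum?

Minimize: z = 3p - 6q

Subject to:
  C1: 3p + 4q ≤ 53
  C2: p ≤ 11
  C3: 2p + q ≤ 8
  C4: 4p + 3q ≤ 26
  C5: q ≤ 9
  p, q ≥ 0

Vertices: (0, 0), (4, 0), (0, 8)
Evaluating z = 3p - 6q at each vertex:
  (0, 0): z = 0
  (4, 0): z = 12
  (0, 8): z = -48

The smallest value is z = -48, attained at (0, 8).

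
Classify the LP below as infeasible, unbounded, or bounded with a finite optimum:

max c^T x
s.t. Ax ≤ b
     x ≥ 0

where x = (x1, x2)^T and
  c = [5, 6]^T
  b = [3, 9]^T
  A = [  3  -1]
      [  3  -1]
Feasible point: (0, 0) satisfies every constraint, so the LP is feasible.
Direction d = (0, 1): for each constraint row a, a·d ≤ 0 —
  (3)(0) + (-1)(1) = -1 ≤ 0
  (3)(0) + (-1)(1) = -1 ≤ 0
and d ≥ 0, so (0, 0) + t·d stays feasible for every t ≥ 0. Along this ray z = 5x1 + 6x2 changes by 6 per unit t, so z → +∞.

The LP is unbounded; z can be made arbitrarily large.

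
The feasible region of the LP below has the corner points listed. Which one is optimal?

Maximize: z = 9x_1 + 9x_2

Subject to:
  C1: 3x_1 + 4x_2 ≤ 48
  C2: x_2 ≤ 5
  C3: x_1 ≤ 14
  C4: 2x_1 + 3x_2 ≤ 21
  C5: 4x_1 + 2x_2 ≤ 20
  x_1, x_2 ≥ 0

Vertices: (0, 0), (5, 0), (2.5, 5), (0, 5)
(2.5, 5) with z = 67.5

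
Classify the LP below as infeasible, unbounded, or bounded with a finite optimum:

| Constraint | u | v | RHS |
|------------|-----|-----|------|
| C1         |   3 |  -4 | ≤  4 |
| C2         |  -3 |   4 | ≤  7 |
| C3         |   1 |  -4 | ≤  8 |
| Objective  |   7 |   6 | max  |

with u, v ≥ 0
Feasible point: (0, 0) satisfies every constraint, so the LP is feasible.
Direction d = (4, 3): for each constraint row a, a·d ≤ 0 —
  (3)(4) + (-4)(3) = 0 ≤ 0
  (-3)(4) + (4)(3) = 0 ≤ 0
  (1)(4) + (-4)(3) = -8 ≤ 0
and d ≥ 0, so (0, 0) + t·d stays feasible for every t ≥ 0. Along this ray z = 7u + 6v changes by 46 per unit t, so z → +∞.

Unbounded: there is a feasible ray along which z → +∞.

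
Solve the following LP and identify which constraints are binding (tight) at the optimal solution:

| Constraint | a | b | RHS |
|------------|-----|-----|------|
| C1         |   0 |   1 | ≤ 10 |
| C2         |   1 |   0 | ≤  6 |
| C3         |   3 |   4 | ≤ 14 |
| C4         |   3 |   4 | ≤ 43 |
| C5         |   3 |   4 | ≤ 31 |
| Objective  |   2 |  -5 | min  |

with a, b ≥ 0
Optimal: a = 0, b = 3.5
Slack at optimum:
  C1: slack = 6.5
  C2: slack = 6
  C3: slack = 0 (binding)
  C4: slack = 29
  C5: slack = 17
  a ≥ 0: a = 0 (binding)
  b ≥ 0: b = 3.5
Binding constraints: C3, a ≥ 0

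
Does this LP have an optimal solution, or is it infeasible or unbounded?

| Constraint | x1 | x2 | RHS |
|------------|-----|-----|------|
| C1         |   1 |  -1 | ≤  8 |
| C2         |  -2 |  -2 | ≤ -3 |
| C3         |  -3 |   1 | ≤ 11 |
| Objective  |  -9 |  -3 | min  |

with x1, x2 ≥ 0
Feasible point: (0, 2) satisfies every constraint, so the LP is feasible.
Direction d = (1, 1): for each constraint row a, a·d ≤ 0 —
  (1)(1) + (-1)(1) = 0 ≤ 0
  (-2)(1) + (-2)(1) = -4 ≤ 0
  (-3)(1) + (1)(1) = -2 ≤ 0
and d ≥ 0, so (0, 2) + t·d stays feasible for every t ≥ 0. Along this ray z = -9x1 - 3x2 changes by -12 per unit t, so z → −∞.

The LP is unbounded; z can be made arbitrarily small.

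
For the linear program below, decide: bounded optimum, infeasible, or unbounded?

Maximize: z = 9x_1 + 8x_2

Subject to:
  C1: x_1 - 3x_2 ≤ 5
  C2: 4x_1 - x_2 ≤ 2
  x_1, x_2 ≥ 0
Feasible point: (0, 0) satisfies every constraint, so the LP is feasible.
Direction d = (0, 1): for each constraint row a, a·d ≤ 0 —
  (1)(0) + (-3)(1) = -3 ≤ 0
  (4)(0) + (-1)(1) = -1 ≤ 0
and d ≥ 0, so (0, 0) + t·d stays feasible for every t ≥ 0. Along this ray z = 9x_1 + 8x_2 changes by 8 per unit t, so z → +∞.

Unbounded: there is a feasible ray along which z → +∞.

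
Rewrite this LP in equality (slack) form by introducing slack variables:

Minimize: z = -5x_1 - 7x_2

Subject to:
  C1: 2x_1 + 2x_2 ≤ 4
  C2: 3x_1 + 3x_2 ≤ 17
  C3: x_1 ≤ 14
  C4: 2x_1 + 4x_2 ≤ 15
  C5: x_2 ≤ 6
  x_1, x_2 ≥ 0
min z = -5x_1 - 7x_2

s.t.
  2x_1 + 2x_2 + s1 = 4
  3x_1 + 3x_2 + s2 = 17
  x_1 + s3 = 14
  2x_1 + 4x_2 + s4 = 15
  x_2 + s5 = 6
  x_1, x_2, s1, s2, s3, s4, s5 ≥ 0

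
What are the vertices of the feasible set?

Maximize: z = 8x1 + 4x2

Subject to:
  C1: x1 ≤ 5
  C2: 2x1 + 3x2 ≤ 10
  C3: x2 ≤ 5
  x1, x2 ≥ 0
Each vertex is the intersection of two constraint boundaries that also satisfies all remaining constraints:
  x1 = 0 and x2 = 0 → (0, 0)
  x1 = 5 and 2x1 + 3x2 = 10 → (5, 0)
  2x1 + 3x2 = 10 and x1 = 0 → (0, 3.333)

Vertices: (0, 0), (5, 0), (0, 3.333)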